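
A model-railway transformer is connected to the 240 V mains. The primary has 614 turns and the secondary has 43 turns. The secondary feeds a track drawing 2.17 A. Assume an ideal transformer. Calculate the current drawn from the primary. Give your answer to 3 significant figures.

I_p ≈ 0.152 A

For an ideal transformer I_p N_p = I_s N_s, so I_p = 2.17 × 43/614 = 0.152 A.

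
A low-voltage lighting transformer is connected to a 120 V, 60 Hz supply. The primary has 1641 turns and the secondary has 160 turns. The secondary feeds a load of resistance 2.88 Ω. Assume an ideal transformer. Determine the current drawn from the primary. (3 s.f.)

V_s = V_p × N_s/N_p = 120 × 160/1641 = 11.700 V.
I_s = V_s/R = 11.700/2.88 = 4.0626 A.
For an ideal transformer I_p N_p = I_s N_s, so I_p = 4.0626 × 160/1641 = 0.396 A.

I_p ≈ 0.396 A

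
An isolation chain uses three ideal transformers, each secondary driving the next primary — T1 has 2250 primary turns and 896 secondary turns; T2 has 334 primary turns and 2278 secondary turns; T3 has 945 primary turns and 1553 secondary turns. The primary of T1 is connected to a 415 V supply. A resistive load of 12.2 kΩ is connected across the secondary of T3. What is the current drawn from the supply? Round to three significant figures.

After T1: V = 415.00 × 896/2250 = 165.26 V.
After T2: V = 165.26 × 2278/334 = 1127.1 V.
After T3: V = 1127.1 × 1553/945 = 1852.3 V.
I_load = 1852.3/12200 = 0.15183 A, so P_out = 1852.3 × 0.15183 = 281.24 W.
All ideal ⇒ P_in = P_out, so I_supply = 281.24/415 = 0.678 A.

I_supply ≈ 0.678 A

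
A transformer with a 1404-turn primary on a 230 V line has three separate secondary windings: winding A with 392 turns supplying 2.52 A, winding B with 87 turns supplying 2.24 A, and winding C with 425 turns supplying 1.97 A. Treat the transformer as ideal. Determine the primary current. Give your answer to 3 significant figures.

V_A = 230 × 392/1404 = 64.217 V; V_B = 230 × 87/1404 = 14.252 V; V_C = 230 × 425/1404 = 69.623 V.
P_out = V_A I_A + V_B I_B + V_C I_C = 64.217×2.52 + 14.252×2.24 + 69.623×1.97 = 161.83 + 31.925 + 137.16 = 330.91 W.
Ideal ⇒ P_in = P_out, so I_p = P_out/V_p = 330.91/230 = 1.44 A.

I_p ≈ 1.44 A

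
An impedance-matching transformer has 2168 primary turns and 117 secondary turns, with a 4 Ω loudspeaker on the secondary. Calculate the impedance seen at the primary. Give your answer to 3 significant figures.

Z_p ≈ 1370 Ω

Z_p = (N_p/N_s)² × Z_s = (2168/117)² × 4 = 1370 Ω.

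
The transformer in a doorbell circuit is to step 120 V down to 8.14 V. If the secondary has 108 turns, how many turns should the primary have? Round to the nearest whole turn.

N_p/N_s = V_p/V_s, so N_p = 108 × 120/8.14 = 1592.1 ≈ 1592 turns.

N_p = 1592 turns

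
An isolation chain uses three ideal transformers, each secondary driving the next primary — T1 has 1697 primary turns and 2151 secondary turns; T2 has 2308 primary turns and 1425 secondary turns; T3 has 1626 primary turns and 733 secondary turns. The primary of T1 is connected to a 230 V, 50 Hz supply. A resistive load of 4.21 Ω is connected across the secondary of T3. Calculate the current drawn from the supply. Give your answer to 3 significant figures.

I_supply ≈ 6.80 A

After T1: V = 230.00 × 2151/1697 = 291.53 V.
After T2: V = 291.53 × 1425/2308 = 180.00 V.
After T3: V = 180.00 × 733/1626 = 81.143 V.
I_load = 81.143/4.21 = 19.274 A, so P_out = 81.143 × 19.274 = 1563.9 W.
All ideal ⇒ P_in = P_out, so I_supply = 1563.9/230 = 6.80 A.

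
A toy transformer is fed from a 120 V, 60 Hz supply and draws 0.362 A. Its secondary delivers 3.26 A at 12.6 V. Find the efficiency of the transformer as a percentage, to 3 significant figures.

P_in = 120 × 0.362 = 43.4400 W.
P_out = 12.6 × 3.26 = 41.0760 W.
η = P_out/P_in = 41.0760/43.4400 = 0.946.

η ≈ 94.6%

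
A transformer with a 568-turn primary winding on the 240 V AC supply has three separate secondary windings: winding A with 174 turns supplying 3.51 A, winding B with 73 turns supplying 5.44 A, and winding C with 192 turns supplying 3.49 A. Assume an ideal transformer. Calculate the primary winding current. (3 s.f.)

V_A = 240 × 174/568 = 73.521 V; V_B = 240 × 73/568 = 30.845 V; V_C = 240 × 192/568 = 81.127 V.
P_out = V_A I_A + V_B I_B + V_C I_C = 73.521×3.51 + 30.845×5.44 + 81.127×3.49 = 258.06 + 167.80 + 283.13 = 708.99 W.
Ideal ⇒ P_in = P_out, so I_p = P_out/V_p = 708.99/240 = 2.95 A.

I_p ≈ 2.95 A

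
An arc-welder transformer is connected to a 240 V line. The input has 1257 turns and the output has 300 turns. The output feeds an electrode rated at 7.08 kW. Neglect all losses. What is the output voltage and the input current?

V_out ≈ 57.3 V, I_in ≈ 29.5 A

V_out = V_in × N_out/N_in = 240 × 300/1257 = 57.279 V.
I_out = P/V_out = 7080/57.279 = 123.60 A.
I_in = I_out × N_out/N_in = 123.60 × 300/1257 = 29.5 A.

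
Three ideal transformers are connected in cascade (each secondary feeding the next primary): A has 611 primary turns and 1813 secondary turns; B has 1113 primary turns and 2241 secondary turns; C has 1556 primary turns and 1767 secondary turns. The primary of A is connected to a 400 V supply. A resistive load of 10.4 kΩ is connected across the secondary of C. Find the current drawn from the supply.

After A: V = 400.00 × 1813/611 = 1186.9 V.
After B: V = 1186.9 × 2241/1113 = 2389.8 V.
After C: V = 2389.8 × 1767/1556 = 2713.9 V.
I_load = 2713.9/10400 = 0.26095 A, so P_out = 2713.9 × 0.26095 = 708.19 W.
All ideal ⇒ P_in = P_out, so I_supply = 708.19/400 = 1.77 A.

I_supply ≈ 1.77 A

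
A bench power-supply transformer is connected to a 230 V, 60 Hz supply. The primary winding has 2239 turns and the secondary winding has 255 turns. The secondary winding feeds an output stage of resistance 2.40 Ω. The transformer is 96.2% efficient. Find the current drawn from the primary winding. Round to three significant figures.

V_s = 230 × 255/2239 = 26.195 V.
I_s = V_s/R = 26.195/2.40 = 10.914 A.
P_out = V_s I_s = 26.195 × 10.914 = 285.90 W.
P_in = P_out/η = 285.90/0.962 = 297.20 W.
I_p = P_in/V_p = 297.20/230 = 1.29 A.

I_p ≈ 1.29 A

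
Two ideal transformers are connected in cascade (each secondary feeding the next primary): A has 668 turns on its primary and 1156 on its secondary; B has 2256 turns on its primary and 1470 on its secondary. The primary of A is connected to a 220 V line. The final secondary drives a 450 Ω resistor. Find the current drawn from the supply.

After A: V = 220.00 × 1156/668 = 380.72 V.
After B: V = 380.72 × 1470/2256 = 248.07 V.
I_load = 248.07/450 = 0.55128 A, so P_out = 248.07 × 0.55128 = 136.76 W.
All ideal ⇒ P_in = P_out, so I_supply = 136.76/220 = 0.622 A.

I_supply ≈ 0.622 A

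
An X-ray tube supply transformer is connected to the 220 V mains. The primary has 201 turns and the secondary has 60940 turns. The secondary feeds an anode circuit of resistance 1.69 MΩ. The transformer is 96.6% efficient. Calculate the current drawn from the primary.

I_p ≈ 12.4 A

V_s = 220 × 60940/201 = 66700 V.
I_s = V_s/R = 66700/(1.69×10^6) = 0.039468 A.
P_out = V_s I_s = 66700 × 0.039468 = 2632.5 W.
P_in = P_out/η = 2632.5/0.966 = 2725.2 W.
I_p = P_in/V_p = 2725.2/220 = 12.4 A.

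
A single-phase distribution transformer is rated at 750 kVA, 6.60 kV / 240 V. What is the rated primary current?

I_p = S/V_p = 750000/6600 = 114 A.

I_p ≈ 114 A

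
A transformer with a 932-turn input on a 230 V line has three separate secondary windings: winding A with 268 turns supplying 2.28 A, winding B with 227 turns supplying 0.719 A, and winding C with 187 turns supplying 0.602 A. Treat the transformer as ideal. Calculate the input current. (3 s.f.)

V_A = 230 × 268/932 = 66.137 V; V_B = 230 × 227/932 = 56.019 V; V_C = 230 × 187/932 = 46.148 V.
P_out = V_A I_A + V_B I_B + V_C I_C = 66.137×2.28 + 56.019×0.719 + 46.148×0.602 = 150.79 + 40.278 + 27.781 = 218.85 W.
Ideal ⇒ P_in = P_out, so I_in = P_out/V_in = 218.85/230 = 0.952 A.

I_in ≈ 0.952 A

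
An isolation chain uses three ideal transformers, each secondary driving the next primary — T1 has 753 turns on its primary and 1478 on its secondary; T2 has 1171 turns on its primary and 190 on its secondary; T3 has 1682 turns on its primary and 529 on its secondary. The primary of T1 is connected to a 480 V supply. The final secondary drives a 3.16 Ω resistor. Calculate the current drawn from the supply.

I_supply ≈ 1.52 A

Secondary of T1: V = 480.00 × 1478/753 = 942.15 V.
Secondary of T2: V = 942.15 × 190/1171 = 152.87 V.
Secondary of T3: V = 152.87 × 529/1682 = 48.078 V.
I_load = 48.078/3.16 = 15.215 A, so P_out = 48.078 × 15.215 = 731.49 W.
All ideal ⇒ P_in = P_out, so I_supply = 731.49/480 = 1.52 A.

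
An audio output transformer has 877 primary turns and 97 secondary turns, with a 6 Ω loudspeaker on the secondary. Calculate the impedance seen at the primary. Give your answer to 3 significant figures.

Z_p ≈ 490 Ω

Z_p = (N_p/N_s)² × Z_s = (877/97)² × 6 = 490 Ω.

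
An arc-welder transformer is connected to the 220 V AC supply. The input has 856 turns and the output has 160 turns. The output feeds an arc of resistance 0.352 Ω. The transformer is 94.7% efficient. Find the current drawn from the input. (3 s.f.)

V_out = 220 × 160/856 = 41.121 V.
I_out = V_out/R = 41.121/0.352 = 116.82 A.
P_out = V_out I_out = 41.121 × 116.82 = 4803.9 W.
P_in = P_out/η = 4803.9/0.947 = 5072.8 W.
I_in = P_in/V_in = 5072.8/220 = 23.1 A.

I_in ≈ 23.1 A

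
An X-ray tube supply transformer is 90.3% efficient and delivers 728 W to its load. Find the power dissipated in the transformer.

P_loss ≈ 78.2 W

P_in = P_out/η = 728/0.903 = 806.202 W.
P_loss = P_in − P_out = 806.202 − 728 = 78.2 W.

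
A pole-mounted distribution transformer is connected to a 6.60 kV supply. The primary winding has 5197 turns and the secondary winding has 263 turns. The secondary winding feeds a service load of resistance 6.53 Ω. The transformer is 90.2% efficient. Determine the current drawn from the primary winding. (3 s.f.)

V_s = 6600 × 263/5197 = 334.00 V.
I_s = V_s/R = 334.00/6.53 = 51.149 A.
P_out = V_s I_s = 334.00 × 51.149 = 17084 W.
P_in = P_out/η = 17084/0.902 = 18940 W.
I_p = P_in/V_p = 18940/6600 = 2.87 A.

I_p ≈ 2.87 A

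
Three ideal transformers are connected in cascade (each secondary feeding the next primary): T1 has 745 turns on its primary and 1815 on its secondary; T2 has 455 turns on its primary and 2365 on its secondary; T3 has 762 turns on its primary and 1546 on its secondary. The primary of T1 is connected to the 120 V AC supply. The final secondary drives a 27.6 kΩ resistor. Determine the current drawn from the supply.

I_supply ≈ 2.87 A

After T1: V = 120.00 × 1815/745 = 292.35 V.
After T2: V = 292.35 × 2365/455 = 1519.6 V.
After T3: V = 1519.6 × 1546/762 = 3083.0 V.
I_load = 3083.0/27600 = 0.11170 A, so P_out = 3083.0 × 0.11170 = 344.38 W.
All ideal ⇒ P_in = P_out, so I_supply = 344.38/120 = 2.87 A.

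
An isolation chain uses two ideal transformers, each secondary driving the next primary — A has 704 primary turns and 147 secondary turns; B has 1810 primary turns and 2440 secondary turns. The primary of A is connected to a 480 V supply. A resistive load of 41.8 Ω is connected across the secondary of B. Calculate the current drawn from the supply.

I_supply ≈ 0.910 A

After A: V = 480.00 × 147/704 = 100.23 V.
After B: V = 100.23 × 2440/1810 = 135.11 V.
I_load = 135.11/41.8 = 3.2324 A, so P_out = 135.11 × 3.2324 = 436.74 W.
All ideal ⇒ P_in = P_out, so I_supply = 436.74/480 = 0.910 A.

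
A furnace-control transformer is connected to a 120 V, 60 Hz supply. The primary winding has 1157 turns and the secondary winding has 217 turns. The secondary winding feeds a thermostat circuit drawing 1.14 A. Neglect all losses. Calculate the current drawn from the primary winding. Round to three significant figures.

I_p ≈ 0.214 A

For an ideal transformer I_p N_p = I_s N_s, so I_p = 1.14 × 217/1157 = 0.214 A.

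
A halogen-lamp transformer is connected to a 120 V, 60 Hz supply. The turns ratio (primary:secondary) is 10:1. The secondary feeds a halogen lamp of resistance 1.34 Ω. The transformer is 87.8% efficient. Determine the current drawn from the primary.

V_s = 120 × 1/10 = 12.000 V.
I_s = V_s/R = 12.000/1.34 = 8.9552 A.
P_out = V_s I_s = 12.000 × 8.9552 = 107.46 W.
P_in = P_out/η = 107.46/0.878 = 122.39 W.
I_p = P_in/V_p = 122.39/120 = 1.02 A.

I_p ≈ 1.02 A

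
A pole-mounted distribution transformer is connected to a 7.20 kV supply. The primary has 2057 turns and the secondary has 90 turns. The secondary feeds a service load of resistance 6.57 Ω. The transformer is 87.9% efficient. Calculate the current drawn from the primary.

V_s = 7200 × 90/2057 = 315.02 V.
I_s = V_s/R = 315.02/6.57 = 47.949 A.
P_out = V_s I_s = 315.02 × 47.949 = 15105 W.
P_in = P_out/η = 15105/0.879 = 17184 W.
I_p = P_in/V_p = 17184/7200 = 2.39 A.

I_p ≈ 2.39 A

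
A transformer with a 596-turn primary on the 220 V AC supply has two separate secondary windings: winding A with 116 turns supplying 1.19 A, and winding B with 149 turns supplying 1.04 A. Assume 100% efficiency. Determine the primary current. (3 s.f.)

V_A = 220 × 116/596 = 42.819 V; V_B = 220 × 149/596 = 55.000 V.
P_out = V_A I_A + V_B I_B = 42.819×1.19 + 55.000×1.04 = 50.954 + 57.200 = 108.15 W.
Ideal ⇒ P_in = P_out, so I_p = P_out/V_p = 108.15/220 = 0.492 A.

I_p ≈ 0.492 A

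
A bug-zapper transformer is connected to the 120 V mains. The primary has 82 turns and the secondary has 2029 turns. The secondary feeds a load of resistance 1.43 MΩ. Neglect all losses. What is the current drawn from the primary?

I_p ≈ 0.0514 A

V_s = V_p × N_s/N_p = 120 × 2029/82 = 2969.3 V.
I_s = V_s/R = 2969.3/(1.43×10^6) = 0.0020764 A.
For an ideal transformer I_p N_p = I_s N_s, so I_p = 0.0020764 × 2029/82 = 0.0514 A.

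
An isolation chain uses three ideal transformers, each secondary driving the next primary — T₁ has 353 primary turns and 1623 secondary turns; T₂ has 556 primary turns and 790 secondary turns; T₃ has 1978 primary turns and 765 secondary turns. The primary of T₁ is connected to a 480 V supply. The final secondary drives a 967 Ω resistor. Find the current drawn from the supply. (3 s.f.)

After T₁: V = 480.00 × 1623/353 = 2206.9 V.
After T₂: V = 2206.9 × 790/556 = 3135.7 V.
After T₃: V = 3135.7 × 765/1978 = 1212.8 V.
I_load = 1212.8/967 = 1.2541 A, so P_out = 1212.8 × 1.2541 = 1521.0 W.
All ideal ⇒ P_in = P_out, so I_supply = 1521.0/480 = 3.17 A.

I_supply ≈ 3.17 A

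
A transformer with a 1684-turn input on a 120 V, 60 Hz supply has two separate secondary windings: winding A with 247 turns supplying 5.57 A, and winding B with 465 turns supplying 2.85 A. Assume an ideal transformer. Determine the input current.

I_in ≈ 1.60 A

V_A = 120 × 247/1684 = 17.601 V; V_B = 120 × 465/1684 = 33.135 V.
P_out = V_A I_A + V_B I_B = 17.601×5.57 + 33.135×2.85 = 98.037 + 94.436 = 192.47 W.
Ideal ⇒ P_in = P_out, so I_in = P_out/V_in = 192.47/120 = 1.60 A.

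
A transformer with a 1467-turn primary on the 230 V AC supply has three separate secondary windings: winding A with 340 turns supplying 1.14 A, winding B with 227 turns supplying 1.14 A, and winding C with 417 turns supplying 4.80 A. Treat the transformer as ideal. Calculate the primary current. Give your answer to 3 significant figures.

I_p ≈ 1.81 A

V_A = 230 × 340/1467 = 53.306 V; V_B = 230 × 227/1467 = 35.590 V; V_C = 230 × 417/1467 = 65.378 V.
P_out = V_A I_A + V_B I_B + V_C I_C = 53.306×1.14 + 35.590×1.14 + 65.378×4.80 = 60.769 + 40.572 + 313.82 = 415.16 W.
Ideal ⇒ P_in = P_out, so I_p = P_out/V_p = 415.16/230 = 1.81 A.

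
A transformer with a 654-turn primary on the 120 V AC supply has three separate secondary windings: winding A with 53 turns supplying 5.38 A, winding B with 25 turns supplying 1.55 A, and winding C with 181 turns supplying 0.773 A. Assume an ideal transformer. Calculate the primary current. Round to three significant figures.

I_p ≈ 0.709 A

V_A = 120 × 53/654 = 9.7248 V; V_B = 120 × 25/654 = 4.5872 V; V_C = 120 × 181/654 = 33.211 V.
P_out = V_A I_A + V_B I_B + V_C I_C = 9.7248×5.38 + 4.5872×1.55 + 33.211×0.773 = 52.319 + 7.1101 + 25.672 = 85.101 W.
Ideal ⇒ P_in = P_out, so I_p = P_out/V_p = 85.101/120 = 0.709 A.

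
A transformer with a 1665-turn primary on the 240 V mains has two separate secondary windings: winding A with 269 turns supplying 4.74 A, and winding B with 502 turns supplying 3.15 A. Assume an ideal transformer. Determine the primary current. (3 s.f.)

I_p ≈ 1.72 A

V_A = 240 × 269/1665 = 38.775 V; V_B = 240 × 502/1665 = 72.360 V.
P_out = V_A I_A + V_B I_B = 38.775×4.74 + 72.360×3.15 = 183.79 + 227.94 = 411.73 W.
Ideal ⇒ P_in = P_out, so I_p = P_out/V_p = 411.73/240 = 1.72 A.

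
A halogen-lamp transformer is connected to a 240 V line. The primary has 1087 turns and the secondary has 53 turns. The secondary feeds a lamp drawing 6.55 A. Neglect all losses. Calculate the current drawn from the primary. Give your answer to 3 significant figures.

For an ideal transformer I_p N_p = I_s N_s, so I_p = 6.55 × 53/1087 = 0.319 A.

I_p ≈ 0.319 A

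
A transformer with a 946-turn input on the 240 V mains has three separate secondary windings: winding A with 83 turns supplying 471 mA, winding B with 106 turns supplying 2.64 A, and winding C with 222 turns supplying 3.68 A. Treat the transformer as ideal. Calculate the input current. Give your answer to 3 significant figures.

V_A = 240 × 83/946 = 21.057 V; V_B = 240 × 106/946 = 26.892 V; V_C = 240 × 222/946 = 56.321 V.
P_out = V_A I_A + V_B I_B + V_C I_C = 21.057×0.471 + 26.892×2.64 + 56.321×3.68 = 9.9179 + 70.995 + 207.26 = 288.18 W.
Ideal ⇒ P_in = P_out, so I_in = P_out/V_in = 288.18/240 = 1.20 A.

I_in ≈ 1.20 A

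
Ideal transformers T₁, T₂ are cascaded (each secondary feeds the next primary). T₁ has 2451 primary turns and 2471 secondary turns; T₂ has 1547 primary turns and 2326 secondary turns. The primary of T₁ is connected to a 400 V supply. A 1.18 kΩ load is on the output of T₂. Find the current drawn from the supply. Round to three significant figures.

Secondary of T₁: V = 400.00 × 2471/2451 = 403.26 V.
Secondary of T₂: V = 403.26 × 2326/1547 = 606.33 V.
I_load = 606.33/1180 = 0.51384 A, so P_out = 606.33 × 0.51384 = 311.56 W.
All ideal ⇒ P_in = P_out, so I_supply = 311.56/400 = 0.779 A.

I_supply ≈ 0.779 A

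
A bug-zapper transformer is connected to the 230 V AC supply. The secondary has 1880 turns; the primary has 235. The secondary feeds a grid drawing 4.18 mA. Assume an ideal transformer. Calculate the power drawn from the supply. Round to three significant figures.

P ≈ 7.69 W

I_p = I_s × N_s/N_p = 0.00418 × 1880/235 = 0.033440 A.
P = V_p I_p = 230 × 0.033440 = 7.69 W.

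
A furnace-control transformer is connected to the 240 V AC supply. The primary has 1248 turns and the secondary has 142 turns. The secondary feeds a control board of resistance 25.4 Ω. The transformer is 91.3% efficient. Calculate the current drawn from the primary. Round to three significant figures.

V_s = 240 × 142/1248 = 27.308 V.
I_s = V_s/R = 27.308/25.4 = 1.0751 A.
P_out = V_s I_s = 27.308 × 1.0751 = 29.359 W.
P_in = P_out/η = 29.359/0.913 = 32.156 W.
I_p = P_in/V_p = 32.156/240 = 0.134 A.

I_p ≈ 0.134 A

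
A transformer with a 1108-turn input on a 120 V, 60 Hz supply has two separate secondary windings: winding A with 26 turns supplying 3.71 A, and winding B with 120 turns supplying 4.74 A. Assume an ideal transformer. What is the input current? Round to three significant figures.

I_in ≈ 0.600 A

V_A = 120 × 26/1108 = 2.8159 V; V_B = 120 × 120/1108 = 12.996 V.
P_out = V_A I_A + V_B I_B = 2.8159×3.71 + 12.996×4.74 = 10.447 + 61.603 = 72.050 W.
Ideal ⇒ P_in = P_out, so I_in = P_out/V_in = 72.050/120 = 0.600 A.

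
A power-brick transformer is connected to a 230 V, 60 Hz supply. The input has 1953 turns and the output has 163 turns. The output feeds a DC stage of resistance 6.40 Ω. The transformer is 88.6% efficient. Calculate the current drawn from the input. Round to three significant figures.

V_out = 230 × 163/1953 = 19.196 V.
I_out = V_out/R = 19.196/6.40 = 2.9994 A.
P_out = V_out I_out = 19.196 × 2.9994 = 57.577 W.
P_in = P_out/η = 57.577/0.886 = 64.985 W.
I_in = P_in/V_in = 64.985/230 = 0.283 A.

I_in ≈ 0.283 A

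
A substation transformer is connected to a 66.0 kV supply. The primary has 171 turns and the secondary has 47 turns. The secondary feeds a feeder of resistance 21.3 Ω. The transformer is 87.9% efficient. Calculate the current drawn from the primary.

I_p ≈ 266 A

V_s = 66000 × 47/171 = 18140 V.
I_s = V_s/R = 18140/21.3 = 851.66 A.
P_out = V_s I_s = 18140 × 851.66 = 1.5449×10^7 W.
P_in = P_out/η = 1.5449×10^7/0.879 = 1.7576×10^7 W.
I_p = P_in/V_p = 1.7576×10^7/66000 = 266 A.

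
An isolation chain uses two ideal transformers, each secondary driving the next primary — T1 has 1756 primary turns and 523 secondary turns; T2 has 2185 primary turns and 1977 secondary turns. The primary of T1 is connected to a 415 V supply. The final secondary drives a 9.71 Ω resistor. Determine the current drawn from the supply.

I_supply ≈ 3.10 A

Secondary of T1: V = 415.00 × 523/1756 = 123.60 V.
Secondary of T2: V = 123.60 × 1977/2185 = 111.84 V.
I_load = 111.84/9.71 = 11.518 A, so P_out = 111.84 × 11.518 = 1288.1 W.
All ideal ⇒ P_in = P_out, so I_supply = 1288.1/415 = 3.10 A.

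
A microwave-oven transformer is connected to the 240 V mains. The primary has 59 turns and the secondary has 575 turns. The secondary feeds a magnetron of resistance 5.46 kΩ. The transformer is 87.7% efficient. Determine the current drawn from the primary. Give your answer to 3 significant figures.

I_p ≈ 4.76 A

V_s = 240 × 575/59 = 2339.0 V.
I_s = V_s/R = 2339.0/5460 = 0.42839 A.
P_out = V_s I_s = 2339.0 × 0.42839 = 1002.0 W.
P_in = P_out/η = 1002.0/0.877 = 1142.5 W.
I_p = P_in/V_p = 1142.5/240 = 4.76 A.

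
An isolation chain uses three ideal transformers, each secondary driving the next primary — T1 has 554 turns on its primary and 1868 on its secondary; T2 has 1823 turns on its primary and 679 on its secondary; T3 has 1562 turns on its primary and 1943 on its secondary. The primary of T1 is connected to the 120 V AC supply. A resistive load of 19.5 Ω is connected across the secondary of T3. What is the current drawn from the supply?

After T1: V = 120.00 × 1868/554 = 404.62 V.
After T2: V = 404.62 × 679/1823 = 150.71 V.
After T3: V = 150.71 × 1943/1562 = 187.47 V.
I_load = 187.47/19.5 = 9.6137 A, so P_out = 187.47 × 9.6137 = 1802.2 W.
All ideal ⇒ P_in = P_out, so I_supply = 1802.2/120 = 15.0 A.

I_supply ≈ 15.0 A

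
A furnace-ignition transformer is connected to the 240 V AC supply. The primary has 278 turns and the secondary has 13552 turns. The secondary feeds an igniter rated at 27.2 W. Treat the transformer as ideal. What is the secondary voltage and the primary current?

V_s ≈ 11700 V, I_p ≈ 0.113 A

V_s = V_p × N_s/N_p = 240 × 13552/278 = 11700 V.
I_s = P/V_s = 27.2/11700 = 0.0023249 A.
I_p = I_s × N_s/N_p = 0.0023249 × 13552/278 = 0.113 A.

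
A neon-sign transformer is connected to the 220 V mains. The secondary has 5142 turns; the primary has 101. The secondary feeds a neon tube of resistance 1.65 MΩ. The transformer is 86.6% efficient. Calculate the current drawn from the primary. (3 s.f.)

V_s = 220 × 5142/101 = 11200 V.
I_s = V_s/R = 11200/(1.65×10^6) = 0.0067881 A.
P_out = V_s I_s = 11200 × 0.0067881 = 76.030 W.
P_in = P_out/η = 76.030/0.866 = 87.794 W.
I_p = P_in/V_p = 87.794/220 = 0.399 A.

I_p ≈ 0.399 A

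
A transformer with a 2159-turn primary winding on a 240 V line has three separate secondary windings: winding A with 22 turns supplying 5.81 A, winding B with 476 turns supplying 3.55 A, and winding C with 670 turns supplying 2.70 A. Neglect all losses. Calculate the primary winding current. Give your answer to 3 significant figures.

V_A = 240 × 22/2159 = 2.4456 V; V_B = 240 × 476/2159 = 52.913 V; V_C = 240 × 670/2159 = 74.479 V.
P_out = V_A I_A + V_B I_B + V_C I_C = 2.4456×5.81 + 52.913×3.55 + 74.479×2.70 = 14.209 + 187.84 + 201.09 = 403.14 W.
Ideal ⇒ P_in = P_out, so I_p = P_out/V_p = 403.14/240 = 1.68 A.

I_p ≈ 1.68 A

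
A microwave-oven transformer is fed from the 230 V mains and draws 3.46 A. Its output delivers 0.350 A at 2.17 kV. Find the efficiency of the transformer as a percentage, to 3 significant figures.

P_in = 230 × 3.46 = 795.800 W.
P_out = 2170 × 0.350 = 759.500 W.
η = P_out/P_in = 759.500/795.800 = 0.954.

η ≈ 95.4%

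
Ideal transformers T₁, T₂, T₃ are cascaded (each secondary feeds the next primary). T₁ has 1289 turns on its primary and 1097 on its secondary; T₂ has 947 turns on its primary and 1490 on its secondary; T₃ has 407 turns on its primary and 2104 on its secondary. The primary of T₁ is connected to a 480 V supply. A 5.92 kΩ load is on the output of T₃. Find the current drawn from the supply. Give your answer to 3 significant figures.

I_supply ≈ 3.89 A

After T₁: V = 480.00 × 1097/1289 = 408.50 V.
After T₂: V = 408.50 × 1490/947 = 642.73 V.
After T₃: V = 642.73 × 2104/407 = 3322.6 V.
I_load = 3322.6/5920 = 0.56126 A, so P_out = 3322.6 × 0.56126 = 1864.8 W.
All ideal ⇒ P_in = P_out, so I_supply = 1864.8/480 = 3.89 A.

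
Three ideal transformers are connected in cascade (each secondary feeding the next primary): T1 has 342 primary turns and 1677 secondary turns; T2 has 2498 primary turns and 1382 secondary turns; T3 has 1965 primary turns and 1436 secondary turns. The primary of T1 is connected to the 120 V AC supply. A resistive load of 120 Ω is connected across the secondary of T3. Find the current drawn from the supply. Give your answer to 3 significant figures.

I_supply ≈ 3.93 A

Secondary of T1: V = 120.00 × 1677/342 = 588.42 V.
Secondary of T2: V = 588.42 × 1382/2498 = 325.54 V.
Secondary of T3: V = 325.54 × 1436/1965 = 237.90 V.
I_load = 237.90/120 = 1.9825 A, so P_out = 237.90 × 1.9825 = 471.64 W.
All ideal ⇒ P_in = P_out, so I_supply = 471.64/120 = 3.93 A.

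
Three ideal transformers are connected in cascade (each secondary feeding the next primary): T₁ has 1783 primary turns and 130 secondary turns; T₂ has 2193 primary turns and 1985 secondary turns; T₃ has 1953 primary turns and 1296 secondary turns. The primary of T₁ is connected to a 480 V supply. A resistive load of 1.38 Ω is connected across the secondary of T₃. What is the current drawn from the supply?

I_supply ≈ 0.667 A

After T₁: V = 480.00 × 130/1783 = 34.997 V.
After T₂: V = 34.997 × 1985/2193 = 31.678 V.
After T₃: V = 31.678 × 1296/1953 = 21.021 V.
I_load = 21.021/1.38 = 15.233 A, so P_out = 21.021 × 15.233 = 320.21 W.
All ideal ⇒ P_in = P_out, so I_supply = 320.21/480 = 0.667 A.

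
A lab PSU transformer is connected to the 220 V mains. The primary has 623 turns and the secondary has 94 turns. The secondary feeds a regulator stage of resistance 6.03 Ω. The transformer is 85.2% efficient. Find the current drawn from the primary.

I_p ≈ 0.975 A

V_s = 220 × 94/623 = 33.194 V.
I_s = V_s/R = 33.194/6.03 = 5.5048 A.
P_out = V_s I_s = 33.194 × 5.5048 = 182.73 W.
P_in = P_out/η = 182.73/0.852 = 214.47 W.
I_p = P_in/V_p = 214.47/220 = 0.975 A.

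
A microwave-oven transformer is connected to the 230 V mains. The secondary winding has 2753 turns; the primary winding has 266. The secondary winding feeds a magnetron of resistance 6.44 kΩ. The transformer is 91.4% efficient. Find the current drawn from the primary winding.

I_p ≈ 4.19 A

V_s = 230 × 2753/266 = 2380.4 V.
I_s = V_s/R = 2380.4/6440 = 0.36963 A.
P_out = V_s I_s = 2380.4 × 0.36963 = 879.87 W.
P_in = P_out/η = 879.87/0.914 = 962.66 W.
I_p = P_in/V_p = 962.66/230 = 4.19 A.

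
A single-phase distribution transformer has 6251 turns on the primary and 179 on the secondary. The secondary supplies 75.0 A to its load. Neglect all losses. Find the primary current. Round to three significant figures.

I_p ≈ 2.15 A

For an ideal transformer I_p/I_s = N_s/N_p, so I_p = 75.0 × 179/6251 = 2.15 A.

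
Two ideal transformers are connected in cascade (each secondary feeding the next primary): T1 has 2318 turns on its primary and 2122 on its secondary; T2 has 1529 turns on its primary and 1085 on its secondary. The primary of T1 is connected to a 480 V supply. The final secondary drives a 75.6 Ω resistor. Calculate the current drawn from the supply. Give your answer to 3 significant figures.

Secondary of T1: V = 480.00 × 2122/2318 = 439.41 V.
Secondary of T2: V = 439.41 × 1085/1529 = 311.81 V.
I_load = 311.81/75.6 = 4.1245 A, so P_out = 311.81 × 4.1245 = 1286.1 W.
All ideal ⇒ P_in = P_out, so I_supply = 1286.1/480 = 2.68 A.

I_supply ≈ 2.68 A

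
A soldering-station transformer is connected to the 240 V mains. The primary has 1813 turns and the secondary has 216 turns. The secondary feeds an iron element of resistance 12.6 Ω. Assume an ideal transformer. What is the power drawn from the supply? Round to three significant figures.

P ≈ 64.9 W

V_s = V_p × N_s/N_p = 240 × 216/1813 = 28.593 V.
I_s = V_s/R = 28.593/12.6 = 2.2693 A.
I_p = I_s × N_s/N_p = 2.2693 × 216/1813 = 0.27037 A.
P = V_p I_p = 240 × 0.27037 = 64.9 W.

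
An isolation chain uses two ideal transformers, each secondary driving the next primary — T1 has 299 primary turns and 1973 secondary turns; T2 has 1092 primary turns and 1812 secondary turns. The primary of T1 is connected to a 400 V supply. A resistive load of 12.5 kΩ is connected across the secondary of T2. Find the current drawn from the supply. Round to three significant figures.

Secondary of T1: V = 400.00 × 1973/299 = 2639.5 V.
Secondary of T2: V = 2639.5 × 1812/1092 = 4379.8 V.
I_load = 4379.8/12500 = 0.35038 A, so P_out = 4379.8 × 0.35038 = 1534.6 W.
All ideal ⇒ P_in = P_out, so I_supply = 1534.6/400 = 3.84 A.

I_supply ≈ 3.84 A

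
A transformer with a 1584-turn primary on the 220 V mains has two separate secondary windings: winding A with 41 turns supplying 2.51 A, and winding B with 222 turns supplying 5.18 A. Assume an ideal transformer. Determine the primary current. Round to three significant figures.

I_p ≈ 0.791 A

V_A = 220 × 41/1584 = 5.6944 V; V_B = 220 × 222/1584 = 30.833 V.
P_out = V_A I_A + V_B I_B = 5.6944×2.51 + 30.833×5.18 = 14.293 + 159.72 = 174.01 W.
Ideal ⇒ P_in = P_out, so I_p = P_out/V_p = 174.01/220 = 0.791 A.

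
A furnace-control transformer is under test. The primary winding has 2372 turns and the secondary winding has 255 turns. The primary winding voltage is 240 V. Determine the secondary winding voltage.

V_s ≈ 25.8 V

V_s/V_p = N_s/N_p, so V_s = 240 × 255/2372 = 25.8 V.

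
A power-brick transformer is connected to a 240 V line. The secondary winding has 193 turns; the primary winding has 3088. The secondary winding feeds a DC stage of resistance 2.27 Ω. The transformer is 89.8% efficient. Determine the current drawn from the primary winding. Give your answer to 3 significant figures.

V_s = 240 × 193/3088 = 15.000 V.
I_s = V_s/R = 15.000/2.27 = 6.6079 A.
P_out = V_s I_s = 15.000 × 6.6079 = 99.119 W.
P_in = P_out/η = 99.119/0.898 = 110.38 W.
I_p = P_in/V_p = 110.38/240 = 0.460 A.

I_p ≈ 0.460 A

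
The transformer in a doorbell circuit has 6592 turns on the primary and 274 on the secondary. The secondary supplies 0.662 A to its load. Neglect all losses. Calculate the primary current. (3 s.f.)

For an ideal transformer I_p/I_s = N_s/N_p, so I_p = 0.662 × 274/6592 = 0.0275 A.

I_p ≈ 0.0275 A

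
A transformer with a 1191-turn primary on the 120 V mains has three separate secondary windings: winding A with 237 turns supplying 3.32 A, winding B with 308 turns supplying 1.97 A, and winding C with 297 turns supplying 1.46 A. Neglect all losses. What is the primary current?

I_p ≈ 1.53 A

V_A = 120 × 237/1191 = 23.879 V; V_B = 120 × 308/1191 = 31.033 V; V_C = 120 × 297/1191 = 29.924 V.
P_out = V_A I_A + V_B I_B + V_C I_C = 23.879×3.32 + 31.033×1.97 + 29.924×1.46 = 79.279 + 61.135 + 43.690 = 184.10 W.
Ideal ⇒ P_in = P_out, so I_p = P_out/V_p = 184.10/120 = 1.53 A.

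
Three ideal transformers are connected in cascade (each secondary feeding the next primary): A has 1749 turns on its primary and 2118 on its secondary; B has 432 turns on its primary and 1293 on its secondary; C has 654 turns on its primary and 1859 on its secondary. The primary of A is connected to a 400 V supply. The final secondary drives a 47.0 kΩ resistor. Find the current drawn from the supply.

After A: V = 400.00 × 2118/1749 = 484.39 V.
After B: V = 484.39 × 1293/432 = 1449.8 V.
After C: V = 1449.8 × 1859/654 = 4121.1 V.
I_load = 4121.1/47000 = 0.087683 A, so P_out = 4121.1 × 0.087683 = 361.35 W.
All ideal ⇒ P_in = P_out, so I_supply = 361.35/400 = 0.903 A.

I_supply ≈ 0.903 A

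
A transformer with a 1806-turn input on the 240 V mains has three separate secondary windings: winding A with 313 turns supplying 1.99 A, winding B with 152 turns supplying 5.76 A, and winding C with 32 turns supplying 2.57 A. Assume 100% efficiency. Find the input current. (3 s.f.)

V_A = 240 × 313/1806 = 41.595 V; V_B = 240 × 152/1806 = 20.199 V; V_C = 240 × 32/1806 = 4.2525 V.
P_out = V_A I_A + V_B I_B + V_C I_C = 41.595×1.99 + 20.199×5.76 + 4.2525×2.57 = 82.773 + 116.35 + 10.929 = 210.05 W.
Ideal ⇒ P_in = P_out, so I_in = P_out/V_in = 210.05/240 = 0.875 A.

I_in ≈ 0.875 A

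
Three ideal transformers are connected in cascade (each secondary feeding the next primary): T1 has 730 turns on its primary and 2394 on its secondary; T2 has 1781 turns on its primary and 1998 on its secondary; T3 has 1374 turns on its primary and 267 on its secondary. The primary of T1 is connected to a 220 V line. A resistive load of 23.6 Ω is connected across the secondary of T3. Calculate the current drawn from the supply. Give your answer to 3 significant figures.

I_supply ≈ 4.76 A

After T1: V = 220.00 × 2394/730 = 721.48 V.
After T2: V = 721.48 × 1998/1781 = 809.39 V.
After T3: V = 809.39 × 267/1374 = 157.28 V.
I_load = 157.28/23.6 = 6.6645 A, so P_out = 157.28 × 6.6645 = 1048.2 W.
All ideal ⇒ P_in = P_out, so I_supply = 1048.2/220 = 4.76 A.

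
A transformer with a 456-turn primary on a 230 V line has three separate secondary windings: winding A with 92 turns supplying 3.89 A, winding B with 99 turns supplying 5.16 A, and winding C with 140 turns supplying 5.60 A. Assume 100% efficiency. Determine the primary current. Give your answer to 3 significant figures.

I_p ≈ 3.62 A

V_A = 230 × 92/456 = 46.404 V; V_B = 230 × 99/456 = 49.934 V; V_C = 230 × 140/456 = 70.614 V.
P_out = V_A I_A + V_B I_B + V_C I_C = 46.404×3.89 + 49.934×5.16 + 70.614×5.60 = 180.51 + 257.66 + 395.44 = 833.61 W.
Ideal ⇒ P_in = P_out, so I_p = P_out/V_p = 833.61/230 = 3.62 A.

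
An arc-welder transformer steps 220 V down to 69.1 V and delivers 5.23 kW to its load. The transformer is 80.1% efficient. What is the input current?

I_in ≈ 29.7 A

P_in = P_out/η = 5230/0.801 = 6529.3 W.
I_in = P_in/V_in = 6529.3/220 = 29.7 A.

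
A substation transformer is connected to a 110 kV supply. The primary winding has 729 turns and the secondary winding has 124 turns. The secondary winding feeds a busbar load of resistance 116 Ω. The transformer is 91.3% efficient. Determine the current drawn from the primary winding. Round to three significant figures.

V_s = 110000 × 124/729 = 18711 V.
I_s = V_s/R = 18711/116 = 161.30 A.
P_out = V_s I_s = 18711 × 161.30 = 3.0180×10^6 W.
P_in = P_out/η = 3.0180×10^6/0.913 = 3.3056×10^6 W.
I_p = P_in/V_p = 3.3056×10^6/110000 = 30.1 A.

I_p ≈ 30.1 A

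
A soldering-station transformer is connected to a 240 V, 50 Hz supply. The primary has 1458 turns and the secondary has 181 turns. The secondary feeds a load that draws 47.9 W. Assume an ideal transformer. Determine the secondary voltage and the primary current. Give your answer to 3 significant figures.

V_s ≈ 29.8 V, I_p ≈ 0.200 A

V_s = V_p × N_s/N_p = 240 × 181/1458 = 29.794 V.
I_s = P/V_s = 47.9/29.794 = 1.6077 A.
I_p = I_s × N_s/N_p = 1.6077 × 181/1458 = 0.200 A.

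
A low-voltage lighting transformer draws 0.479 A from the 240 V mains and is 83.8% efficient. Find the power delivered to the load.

P_in = V_p I_p = 240 × 0.479 = 114.96 W.
P_out = η P_in = 0.838 × 114.96 = 96.3 W.

P_out ≈ 96.3 W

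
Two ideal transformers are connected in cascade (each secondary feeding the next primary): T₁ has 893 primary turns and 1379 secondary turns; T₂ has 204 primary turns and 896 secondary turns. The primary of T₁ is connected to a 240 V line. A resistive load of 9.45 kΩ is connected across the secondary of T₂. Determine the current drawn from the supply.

I_supply ≈ 1.17 A

After T₁: V = 240.00 × 1379/893 = 370.62 V.
After T₂: V = 370.62 × 896/204 = 1627.8 V.
I_load = 1627.8/9450 = 0.17225 A, so P_out = 1627.8 × 0.17225 = 280.40 W.
All ideal ⇒ P_in = P_out, so I_supply = 280.40/240 = 1.17 A.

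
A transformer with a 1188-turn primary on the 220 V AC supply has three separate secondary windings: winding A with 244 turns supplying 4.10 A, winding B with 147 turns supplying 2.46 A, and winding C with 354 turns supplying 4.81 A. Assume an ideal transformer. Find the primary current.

I_p ≈ 2.58 A

V_A = 220 × 244/1188 = 45.185 V; V_B = 220 × 147/1188 = 27.222 V; V_C = 220 × 354/1188 = 65.556 V.
P_out = V_A I_A + V_B I_B + V_C I_C = 45.185×4.10 + 27.222×2.46 + 65.556×4.81 = 185.26 + 66.967 + 315.32 = 567.55 W.
Ideal ⇒ P_in = P_out, so I_p = P_out/V_p = 567.55/220 = 2.58 A.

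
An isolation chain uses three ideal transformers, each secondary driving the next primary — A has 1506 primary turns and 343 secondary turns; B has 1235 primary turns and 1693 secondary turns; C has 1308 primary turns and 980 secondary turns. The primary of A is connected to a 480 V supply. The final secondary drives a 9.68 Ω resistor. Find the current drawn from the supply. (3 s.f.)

I_supply ≈ 2.71 A

After A: V = 480.00 × 343/1506 = 109.32 V.
After B: V = 109.32 × 1693/1235 = 149.87 V.
After C: V = 149.87 × 980/1308 = 112.28 V.
I_load = 112.28/9.68 = 11.600 A, so P_out = 112.28 × 11.600 = 1302.5 W.
All ideal ⇒ P_in = P_out, so I_supply = 1302.5/480 = 2.71 A.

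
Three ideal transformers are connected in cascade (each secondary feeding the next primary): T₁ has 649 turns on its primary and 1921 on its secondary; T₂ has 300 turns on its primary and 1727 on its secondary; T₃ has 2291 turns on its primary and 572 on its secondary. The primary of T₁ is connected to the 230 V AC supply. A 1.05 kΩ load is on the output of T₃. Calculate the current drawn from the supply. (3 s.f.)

After T₁: V = 230.00 × 1921/649 = 680.79 V.
After T₂: V = 680.79 × 1727/300 = 3919.1 V.
After T₃: V = 3919.1 × 572/2291 = 978.48 V.
I_load = 978.48/1050 = 0.93189 A, so P_out = 978.48 × 0.93189 = 911.83 W.
All ideal ⇒ P_in = P_out, so I_supply = 911.83/230 = 3.96 A.

I_supply ≈ 3.96 A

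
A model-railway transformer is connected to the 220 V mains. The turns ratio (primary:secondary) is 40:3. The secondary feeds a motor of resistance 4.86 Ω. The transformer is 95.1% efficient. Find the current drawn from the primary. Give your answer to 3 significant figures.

I_p ≈ 0.268 A

V_s = 220 × 3/40 = 16.500 V.
I_s = V_s/R = 16.500/4.86 = 3.3951 A.
P_out = V_s I_s = 16.500 × 3.3951 = 56.019 W.
P_in = P_out/η = 56.019/0.951 = 58.905 W.
I_p = P_in/V_p = 58.905/220 = 0.268 A.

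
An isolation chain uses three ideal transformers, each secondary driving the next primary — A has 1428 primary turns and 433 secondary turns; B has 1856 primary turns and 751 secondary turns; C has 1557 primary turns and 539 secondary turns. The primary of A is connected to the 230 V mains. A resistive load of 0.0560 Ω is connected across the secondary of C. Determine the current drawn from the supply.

Secondary of A: V = 230.00 × 433/1428 = 69.741 V.
Secondary of B: V = 69.741 × 751/1856 = 28.220 V.
Secondary of C: V = 28.220 × 539/1557 = 9.7690 V.
I_load = 9.7690/0.0560 = 174.45 A, so P_out = 9.7690 × 174.45 = 1704.2 W.
All ideal ⇒ P_in = P_out, so I_supply = 1704.2/230 = 7.41 A.

I_supply ≈ 7.41 A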